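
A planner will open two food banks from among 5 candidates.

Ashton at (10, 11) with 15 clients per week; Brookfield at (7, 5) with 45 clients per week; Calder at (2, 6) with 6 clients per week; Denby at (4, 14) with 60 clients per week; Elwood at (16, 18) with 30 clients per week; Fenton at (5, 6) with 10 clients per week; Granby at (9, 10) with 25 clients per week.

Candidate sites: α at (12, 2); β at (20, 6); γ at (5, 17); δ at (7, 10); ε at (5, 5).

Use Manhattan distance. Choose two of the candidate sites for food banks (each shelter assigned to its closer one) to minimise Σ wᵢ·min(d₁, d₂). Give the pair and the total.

Evaluate every pair (each demand assigned to the nearer of the two):
  {γ, δ}: total = 1049
  {γ, ε}: total = 1114
  {δ, ε}: total = 1164
  {β, δ}: total = 1349
  {α, δ}: total = 1379
  {α, γ}: total = 1594
  {β, ε}: total = 1594
  {α, ε}: total = 1714
  {β, γ}: total = 1864
  {α, β}: total = 2674
Best pair: {γ, δ} with total 1049.

{γ, δ}, total 1049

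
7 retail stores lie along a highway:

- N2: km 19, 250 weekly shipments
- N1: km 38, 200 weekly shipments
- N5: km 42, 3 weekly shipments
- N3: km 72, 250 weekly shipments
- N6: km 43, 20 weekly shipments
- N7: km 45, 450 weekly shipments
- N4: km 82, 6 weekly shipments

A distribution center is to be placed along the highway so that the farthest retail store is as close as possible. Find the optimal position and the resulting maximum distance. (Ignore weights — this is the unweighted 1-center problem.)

The 1-center on a line is the midpoint of the two extreme points: leftmost at 19, rightmost at 82.
Optimal location = (19 + 82)/2 = 50.5; maximum distance = (82 − 19)/2 = 31.5.

location 50.5, max distance 31.5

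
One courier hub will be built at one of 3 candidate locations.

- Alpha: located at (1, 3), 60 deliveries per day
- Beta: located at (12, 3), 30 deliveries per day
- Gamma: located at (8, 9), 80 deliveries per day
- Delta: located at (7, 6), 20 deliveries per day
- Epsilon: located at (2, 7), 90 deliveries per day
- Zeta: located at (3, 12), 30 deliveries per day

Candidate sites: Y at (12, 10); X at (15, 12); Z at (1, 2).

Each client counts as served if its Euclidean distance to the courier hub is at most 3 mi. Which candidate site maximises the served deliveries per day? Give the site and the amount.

Coverage radius r = 3 mi; a point is covered iff (Δx)²+(Δy)² ≤ 3² = 9.
  Y (12, 10): covers {none} → 0
  X (15, 12): covers {none} → 0
  Z (1, 2): covers {Alpha} → 60
Maximum coverage at Z: 60 deliveries per day.

Z, covering 60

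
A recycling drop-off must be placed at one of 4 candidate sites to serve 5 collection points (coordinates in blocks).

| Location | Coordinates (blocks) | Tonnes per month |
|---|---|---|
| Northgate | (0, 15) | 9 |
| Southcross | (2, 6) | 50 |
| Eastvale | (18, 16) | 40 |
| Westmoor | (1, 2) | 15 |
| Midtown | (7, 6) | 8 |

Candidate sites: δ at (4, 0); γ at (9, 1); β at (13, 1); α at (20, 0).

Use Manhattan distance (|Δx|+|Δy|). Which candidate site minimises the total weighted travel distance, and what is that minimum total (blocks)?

δ, total 1918 blocks

Total weighted distance at each candidate:
  δ (4, 0): total = 1918
  γ (9, 1): total = 1958
  β (13, 1): total = 2126
  α (20, 0): total = 2702
Minimum is at δ with total 1918 blocks.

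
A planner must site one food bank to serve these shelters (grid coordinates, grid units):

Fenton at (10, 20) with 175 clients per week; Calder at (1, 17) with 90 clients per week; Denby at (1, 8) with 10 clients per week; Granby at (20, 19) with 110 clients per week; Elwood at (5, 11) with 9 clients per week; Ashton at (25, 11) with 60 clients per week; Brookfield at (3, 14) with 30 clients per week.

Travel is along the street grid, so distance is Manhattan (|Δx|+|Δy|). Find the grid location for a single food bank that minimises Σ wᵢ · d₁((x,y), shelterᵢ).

(10, 19)

Manhattan distance separates: Σwᵢ(|x−xᵢ|+|y−yᵢ|) = Σwᵢ|x−xᵢ| + Σwᵢ|y−yᵢ|, so x and y are optimised independently as 1-D weighted medians.
Total weight W = 484; half = 242.
x-coordinate, sorted with cumulative weight:
  x=1 (Calder, w=90) cum 90
  x=1 (Denby, w=10) cum 100
  x=3 (Brookfield, w=30) cum 130
  x=5 (Elwood, w=9) cum 139
  x=10 (Fenton, w=175) cum 314  ← median
  x=20 (Granby, w=110) cum 424
  x=25 (Ashton, w=60) cum 484
⇒ x* = 10
y-coordinate, sorted with cumulative weight:
  y=8 (Denby, w=10) cum 10
  y=11 (Elwood, w=9) cum 19
  y=11 (Ashton, w=60) cum 79
  y=14 (Brookfield, w=30) cum 109
  y=17 (Calder, w=90) cum 199
  y=19 (Granby, w=110) cum 309  ← median
  y=20 (Fenton, w=175) cum 484
⇒ y* = 19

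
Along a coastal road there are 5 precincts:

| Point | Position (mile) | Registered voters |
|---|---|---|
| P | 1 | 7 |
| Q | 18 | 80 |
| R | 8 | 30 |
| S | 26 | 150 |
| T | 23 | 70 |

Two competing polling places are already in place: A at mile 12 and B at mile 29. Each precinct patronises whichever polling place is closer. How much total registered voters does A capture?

The indifferent point is the midpoint (12+29)/2 = 20.5; precincts left of it (closer to A at 12) go to A, those right go to B.
  P at 1 (w=7) → A
  R at 8 (w=30) → A
  Q at 18 (w=80) → A
  T at 23 (w=70) → B
  S at 26 (w=150) → B
A captures 117; B captures 220.

117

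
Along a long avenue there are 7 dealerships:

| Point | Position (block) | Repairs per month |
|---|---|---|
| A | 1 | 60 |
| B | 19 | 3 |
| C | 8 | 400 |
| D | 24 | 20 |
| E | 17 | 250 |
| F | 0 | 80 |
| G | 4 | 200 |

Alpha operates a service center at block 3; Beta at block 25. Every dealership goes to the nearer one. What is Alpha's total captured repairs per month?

The indifferent point is the midpoint (3+25)/2 = 14; dealerships left of it (closer to Alpha at 3) go to Alpha, those right go to Beta.
  F at 0 (w=80) → Alpha
  A at 1 (w=60) → Alpha
  G at 4 (w=200) → Alpha
  C at 8 (w=400) → Alpha
  E at 17 (w=250) → Beta
  B at 19 (w=3) → Beta
  D at 24 (w=20) → Beta
Alpha captures 740; Beta captures 273.

740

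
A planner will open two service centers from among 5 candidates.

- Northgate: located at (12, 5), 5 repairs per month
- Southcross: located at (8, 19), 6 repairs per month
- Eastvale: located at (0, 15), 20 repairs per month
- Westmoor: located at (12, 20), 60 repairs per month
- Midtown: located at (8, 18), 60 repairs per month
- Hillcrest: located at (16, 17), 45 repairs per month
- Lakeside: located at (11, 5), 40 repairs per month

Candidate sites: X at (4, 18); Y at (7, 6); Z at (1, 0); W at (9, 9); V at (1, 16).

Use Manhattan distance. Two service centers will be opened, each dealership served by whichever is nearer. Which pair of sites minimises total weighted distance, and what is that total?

Evaluate every pair (each demand assigned to the nearer of the two):
  {X, Y}: total = 1825
  {X, W}: total = 1870
  {X, Z}: total = 2275
  {X, V}: total = 2400
  {W, V}: total = 2430
  {Y, V}: total = 2490
  {Y, W}: total = 2711
  {Z, W}: total = 2756
  {Z, V}: total = 2940
  {Y, Z}: total = 3454
Best pair: {X, Y} with total 1825.

{X, Y}, total 1825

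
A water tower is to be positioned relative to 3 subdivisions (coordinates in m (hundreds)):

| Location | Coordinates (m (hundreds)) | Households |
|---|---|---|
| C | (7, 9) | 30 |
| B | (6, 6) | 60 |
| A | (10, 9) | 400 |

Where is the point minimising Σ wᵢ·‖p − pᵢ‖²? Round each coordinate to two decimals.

(9.33, 8.63)

The minimiser of Σwᵢ‖p−pᵢ‖² is the weighted centroid p* = (Σwᵢpᵢ)/(Σwᵢ).
Σwᵢ = 490.
Σwᵢxᵢ = 30·7 + 60·6 + 400·10 = 4570.
Σwᵢyᵢ = 30·9 + 60·6 + 400·9 = 4230.
x* = 4570/490 = 9.33, y* = 4230/490 = 8.63.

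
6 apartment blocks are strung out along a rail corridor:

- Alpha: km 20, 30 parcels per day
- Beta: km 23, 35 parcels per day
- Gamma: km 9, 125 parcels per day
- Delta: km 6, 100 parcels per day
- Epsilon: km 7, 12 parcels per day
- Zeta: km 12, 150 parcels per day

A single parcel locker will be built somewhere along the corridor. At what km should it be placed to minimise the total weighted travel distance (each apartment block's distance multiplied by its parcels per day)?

x = 9

For a sum of weighted absolute distances on a line, the optimum is the weighted median (not the mean). Total weight W = 452; half-weight = 226.
Sort by position and accumulate weight:
  km 6 (Delta, w=100) → cum 100
  km 7 (Epsilon, w=12) → cum 112
  km 9 (Gamma, w=125) → cum 237  ≥ 226 → median here
  km 12 (Zeta, w=150) → cum 387
  km 20 (Alpha, w=30) → cum 417
  km 23 (Beta, w=35) → cum 452
Optimal location: km 9.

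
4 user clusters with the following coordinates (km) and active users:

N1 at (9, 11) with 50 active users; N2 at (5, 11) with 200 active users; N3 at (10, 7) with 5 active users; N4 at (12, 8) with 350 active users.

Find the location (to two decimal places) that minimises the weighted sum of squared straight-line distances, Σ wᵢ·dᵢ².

The minimiser of Σwᵢ‖p−pᵢ‖² is the weighted centroid p* = (Σwᵢpᵢ)/(Σwᵢ).
Σwᵢ = 605.
Σwᵢxᵢ = 50·9 + 200·5 + 5·10 + 350·12 = 5700.
Σwᵢyᵢ = 50·11 + 200·11 + 5·7 + 350·8 = 5585.
x* = 5700/605 = 9.42, y* = 5585/605 = 9.23.

(9.42, 9.23)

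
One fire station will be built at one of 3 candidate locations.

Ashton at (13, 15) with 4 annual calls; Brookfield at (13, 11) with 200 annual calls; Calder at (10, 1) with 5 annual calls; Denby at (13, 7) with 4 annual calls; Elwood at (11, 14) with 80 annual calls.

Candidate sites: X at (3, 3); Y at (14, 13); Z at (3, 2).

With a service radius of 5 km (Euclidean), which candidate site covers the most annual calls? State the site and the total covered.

Y, covering 284

Coverage radius r = 5 km; a point is covered iff (Δx)²+(Δy)² ≤ 5² = 25.
  X (3, 3): covers {none} → 0
  Y (14, 13): covers {Ashton, Brookfield, Elwood} → 284
  Z (3, 2): covers {none} → 0
Maximum coverage at Y: 284 annual calls.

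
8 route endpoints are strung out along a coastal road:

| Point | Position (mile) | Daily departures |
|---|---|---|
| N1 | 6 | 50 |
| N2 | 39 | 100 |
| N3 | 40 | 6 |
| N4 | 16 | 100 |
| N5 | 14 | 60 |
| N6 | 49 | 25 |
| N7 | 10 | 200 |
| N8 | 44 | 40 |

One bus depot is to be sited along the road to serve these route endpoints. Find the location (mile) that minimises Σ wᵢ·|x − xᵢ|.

For a sum of weighted absolute distances on a line, the optimum is the weighted median (not the mean). Total weight W = 581; half-weight = 290.5.
Sort by position and accumulate weight:
  mile 6 (N1, w=50) → cum 50
  mile 10 (N7, w=200) → cum 250
  mile 14 (N5, w=60) → cum 310  ≥ 290.5 → median here
  mile 16 (N4, w=100) → cum 410
  mile 39 (N2, w=100) → cum 510
  mile 40 (N3, w=6) → cum 516
  mile 44 (N8, w=40) → cum 556
  mile 49 (N6, w=25) → cum 581
Optimal location: mile 14.

x = 14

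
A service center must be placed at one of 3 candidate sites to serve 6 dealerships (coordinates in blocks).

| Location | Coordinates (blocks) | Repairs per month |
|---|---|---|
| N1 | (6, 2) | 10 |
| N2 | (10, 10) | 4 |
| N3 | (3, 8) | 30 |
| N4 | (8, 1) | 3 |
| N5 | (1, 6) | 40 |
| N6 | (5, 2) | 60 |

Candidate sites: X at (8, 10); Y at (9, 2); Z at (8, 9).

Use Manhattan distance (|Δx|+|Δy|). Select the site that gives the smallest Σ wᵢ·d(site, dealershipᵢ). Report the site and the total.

Total weighted distance at each candidate:
  X (8, 10): total = 1445
  Y (9, 2): total = 1152
  Z (8, 9): total = 1306
Minimum is at Y with total 1152 blocks.

Y, total 1152 blocks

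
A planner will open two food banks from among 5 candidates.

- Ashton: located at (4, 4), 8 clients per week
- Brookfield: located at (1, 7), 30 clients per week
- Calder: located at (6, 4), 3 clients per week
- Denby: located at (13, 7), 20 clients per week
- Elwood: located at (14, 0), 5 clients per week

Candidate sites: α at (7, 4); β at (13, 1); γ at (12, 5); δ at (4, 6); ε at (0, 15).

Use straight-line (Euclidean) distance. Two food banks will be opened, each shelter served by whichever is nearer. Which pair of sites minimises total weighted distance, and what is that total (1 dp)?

Evaluate every pair (each demand assigned to the nearer of the two):
  {γ, δ}: total = 191.0
  {β, δ}: total = 246.4
  {α, δ}: total = 288.3
  {α, γ}: total = 299.9
  {α, β}: total = 355.3
  {δ, ε}: total = 358.8
  {γ, ε}: total = 396.3
  {α, ε}: total = 402.7
  {β, ε}: total = 467.7
  {β, γ}: total = 469.9
Best pair: {γ, δ} with total 191.0.

{γ, δ}, total 191.0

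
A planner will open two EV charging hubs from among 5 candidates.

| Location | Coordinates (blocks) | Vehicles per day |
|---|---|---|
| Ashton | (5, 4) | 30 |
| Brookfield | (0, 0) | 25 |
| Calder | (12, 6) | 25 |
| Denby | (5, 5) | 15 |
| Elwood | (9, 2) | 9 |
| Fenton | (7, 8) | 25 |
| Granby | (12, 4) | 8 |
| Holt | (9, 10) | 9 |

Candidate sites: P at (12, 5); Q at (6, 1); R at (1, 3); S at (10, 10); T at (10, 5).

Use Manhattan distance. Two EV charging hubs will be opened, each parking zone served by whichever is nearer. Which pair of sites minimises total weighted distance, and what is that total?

{R, T}, total 664

Evaluate every pair (each demand assigned to the nearer of the two):
  {R, T}: total = 664
  {P, R}: total = 699
  {Q, T}: total = 709
  {P, Q}: total = 711
  {Q, S}: total = 754
  {R, S}: total = 769
  {S, T}: total = 899
  {P, T}: total = 903
  {Q, R}: total = 986
  {P, S}: total = 991
Best pair: {R, T} with total 664.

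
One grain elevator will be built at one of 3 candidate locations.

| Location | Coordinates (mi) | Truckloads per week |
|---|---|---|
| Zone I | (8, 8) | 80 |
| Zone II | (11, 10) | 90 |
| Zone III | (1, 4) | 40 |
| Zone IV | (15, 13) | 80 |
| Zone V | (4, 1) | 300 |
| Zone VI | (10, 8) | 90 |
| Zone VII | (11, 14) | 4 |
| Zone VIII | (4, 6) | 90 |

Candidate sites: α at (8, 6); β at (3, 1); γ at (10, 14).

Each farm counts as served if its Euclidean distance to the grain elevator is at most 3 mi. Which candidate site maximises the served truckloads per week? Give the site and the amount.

β, covering 300

Coverage radius r = 3 mi; a point is covered iff (Δx)²+(Δy)² ≤ 3² = 9.
  α (8, 6): covers {Zone I, Zone VI} → 170
  β (3, 1): covers {Zone V} → 300
  γ (10, 14): covers {Zone VII} → 4
Maximum coverage at β: 300 truckloads per week.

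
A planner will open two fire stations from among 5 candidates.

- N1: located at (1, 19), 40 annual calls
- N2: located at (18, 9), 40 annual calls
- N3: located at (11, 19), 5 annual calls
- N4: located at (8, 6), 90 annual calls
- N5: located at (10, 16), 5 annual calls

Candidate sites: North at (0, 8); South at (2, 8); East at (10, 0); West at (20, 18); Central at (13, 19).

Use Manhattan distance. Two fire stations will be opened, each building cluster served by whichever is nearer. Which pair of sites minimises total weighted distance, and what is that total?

Evaluate every pair (each demand assigned to the nearer of the two):
  {South, West}: total = 1750
  {South, Central}: total = 1840
  {East, Central}: total = 1840
  {North, West}: total = 1930
  {North, Central}: total = 2020
  {North, South}: total = 2060
  {North, East}: total = 2060
  {South, East}: total = 2060
  {East, West}: total = 2070
  {West, Central}: total = 2580
Best pair: {South, West} with total 1750.

{South, West}, total 1750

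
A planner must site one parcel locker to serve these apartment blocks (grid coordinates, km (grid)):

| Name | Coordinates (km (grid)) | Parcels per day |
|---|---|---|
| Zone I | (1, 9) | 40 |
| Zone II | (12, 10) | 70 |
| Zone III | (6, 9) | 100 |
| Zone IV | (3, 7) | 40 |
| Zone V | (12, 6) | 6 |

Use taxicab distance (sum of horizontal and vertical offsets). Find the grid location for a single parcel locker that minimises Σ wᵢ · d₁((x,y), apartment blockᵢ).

Manhattan distance separates: Σwᵢ(|x−xᵢ|+|y−yᵢ|) = Σwᵢ|x−xᵢ| + Σwᵢ|y−yᵢ|, so x and y are optimised independently as 1-D weighted medians.
Total weight W = 256; half = 128.
x-coordinate, sorted with cumulative weight:
  x=1 (Zone I, w=40) cum 40
  x=3 (Zone IV, w=40) cum 80
  x=6 (Zone III, w=100) cum 180  ← median
  x=12 (Zone II, w=70) cum 250
  x=12 (Zone V, w=6) cum 256
⇒ x* = 6
y-coordinate, sorted with cumulative weight:
  y=6 (Zone V, w=6) cum 6
  y=7 (Zone IV, w=40) cum 46
  y=9 (Zone I, w=40) cum 86
  y=9 (Zone III, w=100) cum 186  ← median
  y=10 (Zone II, w=70) cum 256
⇒ y* = 9

(6, 9)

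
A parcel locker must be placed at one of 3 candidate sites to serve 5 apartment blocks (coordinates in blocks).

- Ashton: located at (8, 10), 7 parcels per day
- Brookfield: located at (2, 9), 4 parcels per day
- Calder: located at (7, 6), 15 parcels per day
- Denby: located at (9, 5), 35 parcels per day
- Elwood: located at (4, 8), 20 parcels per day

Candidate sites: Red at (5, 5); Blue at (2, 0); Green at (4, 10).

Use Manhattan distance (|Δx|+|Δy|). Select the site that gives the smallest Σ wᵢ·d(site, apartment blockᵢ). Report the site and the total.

Red, total 349 blocks

Total weighted distance at each candidate:
  Red (5, 5): total = 349
  Blue (2, 0): total = 933
  Green (4, 10): total = 535
Minimum is at Red with total 349 blocks.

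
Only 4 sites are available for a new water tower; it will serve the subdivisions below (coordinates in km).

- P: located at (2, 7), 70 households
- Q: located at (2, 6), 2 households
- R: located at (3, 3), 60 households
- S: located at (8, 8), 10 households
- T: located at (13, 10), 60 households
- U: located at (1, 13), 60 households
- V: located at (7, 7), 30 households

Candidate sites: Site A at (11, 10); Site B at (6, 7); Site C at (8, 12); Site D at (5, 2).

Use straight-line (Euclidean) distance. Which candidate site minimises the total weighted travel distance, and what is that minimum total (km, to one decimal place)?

Site B, total 1566.2 km

Total weighted distance at each candidate:
  Site A (11, 10): total = 2254.1
  Site B (6, 7): total = 1566.2
  Site C (8, 12): total = 2121.8
  Site D (5, 2): total = 2162.1
Minimum is at Site B with total 1566.2 km.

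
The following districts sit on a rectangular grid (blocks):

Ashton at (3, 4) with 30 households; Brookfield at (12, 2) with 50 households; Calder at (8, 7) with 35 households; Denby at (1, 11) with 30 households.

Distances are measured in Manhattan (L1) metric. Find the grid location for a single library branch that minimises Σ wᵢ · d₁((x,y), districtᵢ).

Manhattan distance separates: Σwᵢ(|x−xᵢ|+|y−yᵢ|) = Σwᵢ|x−xᵢ| + Σwᵢ|y−yᵢ|, so x and y are optimised independently as 1-D weighted medians.
Total weight W = 145; half = 72.5.
x-coordinate, sorted with cumulative weight:
  x=1 (Denby, w=30) cum 30
  x=3 (Ashton, w=30) cum 60
  x=8 (Calder, w=35) cum 95  ← median
  x=12 (Brookfield, w=50) cum 145
⇒ x* = 8
y-coordinate, sorted with cumulative weight:
  y=2 (Brookfield, w=50) cum 50
  y=4 (Ashton, w=30) cum 80  ← median
  y=7 (Calder, w=35) cum 115
  y=11 (Denby, w=30) cum 145
⇒ y* = 4

(8, 4)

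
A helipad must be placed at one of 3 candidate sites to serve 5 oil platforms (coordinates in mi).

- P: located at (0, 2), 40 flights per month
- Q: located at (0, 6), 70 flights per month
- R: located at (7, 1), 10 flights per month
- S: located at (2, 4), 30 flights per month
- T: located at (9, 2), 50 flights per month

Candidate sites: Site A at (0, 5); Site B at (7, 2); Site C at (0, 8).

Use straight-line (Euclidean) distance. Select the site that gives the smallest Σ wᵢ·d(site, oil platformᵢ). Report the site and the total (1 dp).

Total weighted distance at each candidate:
  Site A (0, 5): total = 812.0
  Site B (7, 2): total = 1115.9
  Site C (0, 8): total = 1154.0
Minimum is at Site A with total 812.0 mi.

Site A, total 812.0 mi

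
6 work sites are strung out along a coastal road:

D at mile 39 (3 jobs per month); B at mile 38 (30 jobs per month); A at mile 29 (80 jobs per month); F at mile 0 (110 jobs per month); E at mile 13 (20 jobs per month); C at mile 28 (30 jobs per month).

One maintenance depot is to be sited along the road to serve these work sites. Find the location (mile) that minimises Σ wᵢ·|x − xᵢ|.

For a sum of weighted absolute distances on a line, the optimum is the weighted median (not the mean). Total weight W = 273; half-weight = 136.5.
Sort by position and accumulate weight:
  mile 0 (F, w=110) → cum 110
  mile 13 (E, w=20) → cum 130
  mile 28 (C, w=30) → cum 160  ≥ 136.5 → median here
  mile 29 (A, w=80) → cum 240
  mile 38 (B, w=30) → cum 270
  mile 39 (D, w=3) → cum 273
Optimal location: mile 28.

x = 28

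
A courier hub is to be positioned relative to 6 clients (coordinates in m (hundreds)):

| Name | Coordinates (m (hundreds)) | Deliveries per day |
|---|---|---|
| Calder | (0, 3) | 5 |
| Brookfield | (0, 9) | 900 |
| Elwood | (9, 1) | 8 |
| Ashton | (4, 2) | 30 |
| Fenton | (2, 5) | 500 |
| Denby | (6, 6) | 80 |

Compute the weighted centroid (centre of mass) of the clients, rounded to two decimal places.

The minimiser of Σwᵢ‖p−pᵢ‖² is the weighted centroid p* = (Σwᵢpᵢ)/(Σwᵢ).
Σwᵢ = 1523.
Σwᵢxᵢ = 5·0 + 900·0 + 8·9 + 30·4 + 500·2 + 80·6 = 1672.
Σwᵢyᵢ = 5·3 + 900·9 + 8·1 + 30·2 + 500·5 + 80·6 = 11163.
x* = 1672/1523 = 1.10, y* = 11163/1523 = 7.33.

(1.10, 7.33)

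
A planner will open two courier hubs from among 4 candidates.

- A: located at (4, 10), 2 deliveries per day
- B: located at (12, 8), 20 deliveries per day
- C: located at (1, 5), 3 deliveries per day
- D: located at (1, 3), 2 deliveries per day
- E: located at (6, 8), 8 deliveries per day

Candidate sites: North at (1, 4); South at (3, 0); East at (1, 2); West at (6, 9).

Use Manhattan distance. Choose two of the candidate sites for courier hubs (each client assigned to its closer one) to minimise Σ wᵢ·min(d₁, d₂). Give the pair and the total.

Evaluate every pair (each demand assigned to the nearer of the two):
  {North, West}: total = 159
  {East, West}: total = 165
  {South, West}: total = 185
  {North, South}: total = 395
  {North, East}: total = 395
  {South, East}: total = 461
Best pair: {North, West} with total 159.

{North, West}, total 159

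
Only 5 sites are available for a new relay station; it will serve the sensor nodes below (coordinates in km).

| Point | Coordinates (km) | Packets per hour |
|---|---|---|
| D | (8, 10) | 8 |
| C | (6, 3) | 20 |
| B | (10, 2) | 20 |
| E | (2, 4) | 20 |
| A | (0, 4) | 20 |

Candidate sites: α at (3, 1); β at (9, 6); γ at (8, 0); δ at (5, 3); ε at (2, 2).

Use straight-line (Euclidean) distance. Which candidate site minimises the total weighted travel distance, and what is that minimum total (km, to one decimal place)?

Total weighted distance at each candidate:
  α (3, 1): total = 444.0
  β (9, 6): total = 530.3
  γ (8, 0): total = 531.8
  δ (5, 3): total = 348.1
  ε (2, 2): total = 419.0
Minimum is at δ with total 348.1 km.

δ, total 348.1 km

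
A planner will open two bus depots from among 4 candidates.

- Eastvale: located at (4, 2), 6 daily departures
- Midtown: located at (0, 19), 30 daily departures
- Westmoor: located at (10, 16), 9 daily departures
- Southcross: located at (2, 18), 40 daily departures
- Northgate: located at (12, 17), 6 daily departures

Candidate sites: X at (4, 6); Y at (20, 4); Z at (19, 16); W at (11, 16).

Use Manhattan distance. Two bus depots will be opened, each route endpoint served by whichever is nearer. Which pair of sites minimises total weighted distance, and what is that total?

{X, W}, total 905

Evaluate every pair (each demand assigned to the nearer of the two):
  {X, W}: total = 905
  {Y, W}: total = 989
  {Z, W}: total = 1007
  {X, Z}: total = 1223
  {X, Y}: total = 1352
  {Y, Z}: total = 1657
Best pair: {X, W} with total 905.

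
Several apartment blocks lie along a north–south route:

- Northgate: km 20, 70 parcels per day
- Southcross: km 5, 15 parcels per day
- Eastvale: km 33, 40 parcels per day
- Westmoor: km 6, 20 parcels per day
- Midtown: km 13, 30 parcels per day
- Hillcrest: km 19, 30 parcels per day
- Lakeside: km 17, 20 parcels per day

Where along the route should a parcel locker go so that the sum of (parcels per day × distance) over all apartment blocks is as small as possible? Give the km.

For a sum of weighted absolute distances on a line, the optimum is the weighted median (not the mean). Total weight W = 225; half-weight = 112.5.
Sort by position and accumulate weight:
  km 5 (Southcross, w=15) → cum 15
  km 6 (Westmoor, w=20) → cum 35
  km 13 (Midtown, w=30) → cum 65
  km 17 (Lakeside, w=20) → cum 85
  km 19 (Hillcrest, w=30) → cum 115  ≥ 112.5 → median here
  km 20 (Northgate, w=70) → cum 185
  km 33 (Eastvale, w=40) → cum 225
Optimal location: km 19.

x = 19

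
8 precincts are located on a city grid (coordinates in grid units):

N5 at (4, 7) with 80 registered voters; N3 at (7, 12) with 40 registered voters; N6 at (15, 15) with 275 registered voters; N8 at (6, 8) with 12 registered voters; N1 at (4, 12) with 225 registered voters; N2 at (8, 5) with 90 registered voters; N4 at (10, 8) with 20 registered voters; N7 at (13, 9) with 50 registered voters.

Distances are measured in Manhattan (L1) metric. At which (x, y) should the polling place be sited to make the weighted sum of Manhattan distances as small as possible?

(8, 12)

Manhattan distance separates: Σwᵢ(|x−xᵢ|+|y−yᵢ|) = Σwᵢ|x−xᵢ| + Σwᵢ|y−yᵢ|, so x and y are optimised independently as 1-D weighted medians.
Total weight W = 792; half = 396.
x-coordinate, sorted with cumulative weight:
  x=4 (N5, w=80) cum 80
  x=4 (N1, w=225) cum 305
  x=6 (N8, w=12) cum 317
  x=7 (N3, w=40) cum 357
  x=8 (N2, w=90) cum 447  ← median
  x=10 (N4, w=20) cum 467
  x=13 (N7, w=50) cum 517
  x=15 (N6, w=275) cum 792
⇒ x* = 8
y-coordinate, sorted with cumulative weight:
  y=5 (N2, w=90) cum 90
  y=7 (N5, w=80) cum 170
  y=8 (N8, w=12) cum 182
  y=8 (N4, w=20) cum 202
  y=9 (N7, w=50) cum 252
  y=12 (N3, w=40) cum 292
  y=12 (N1, w=225) cum 517  ← median
  y=15 (N6, w=275) cum 792
⇒ y* = 12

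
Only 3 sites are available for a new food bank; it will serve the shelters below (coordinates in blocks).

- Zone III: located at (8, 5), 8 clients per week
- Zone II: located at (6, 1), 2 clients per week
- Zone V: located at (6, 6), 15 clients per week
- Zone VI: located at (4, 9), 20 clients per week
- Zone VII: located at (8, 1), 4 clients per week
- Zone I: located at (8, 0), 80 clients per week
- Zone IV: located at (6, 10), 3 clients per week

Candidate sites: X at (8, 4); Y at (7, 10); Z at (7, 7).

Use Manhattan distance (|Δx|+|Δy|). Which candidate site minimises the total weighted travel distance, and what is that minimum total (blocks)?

X, total 614 blocks

Total weighted distance at each candidate:
  X (8, 4): total = 614
  Y (7, 10): total = 1146
  Z (7, 7): total = 848
Minimum is at X with total 614 blocks.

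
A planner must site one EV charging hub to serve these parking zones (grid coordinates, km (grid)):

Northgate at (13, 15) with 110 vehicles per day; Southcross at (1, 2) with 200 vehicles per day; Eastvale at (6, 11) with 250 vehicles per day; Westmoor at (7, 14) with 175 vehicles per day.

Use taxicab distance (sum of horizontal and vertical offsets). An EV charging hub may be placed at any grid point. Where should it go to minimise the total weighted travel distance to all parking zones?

Manhattan distance separates: Σwᵢ(|x−xᵢ|+|y−yᵢ|) = Σwᵢ|x−xᵢ| + Σwᵢ|y−yᵢ|, so x and y are optimised independently as 1-D weighted medians.
Total weight W = 735; half = 367.5.
x-coordinate, sorted with cumulative weight:
  x=1 (Southcross, w=200) cum 200
  x=6 (Eastvale, w=250) cum 450  ← median
  x=7 (Westmoor, w=175) cum 625
  x=13 (Northgate, w=110) cum 735
⇒ x* = 6
y-coordinate, sorted with cumulative weight:
  y=2 (Southcross, w=200) cum 200
  y=11 (Eastvale, w=250) cum 450  ← median
  y=14 (Westmoor, w=175) cum 625
  y=15 (Northgate, w=110) cum 735
⇒ y* = 11

(6, 11)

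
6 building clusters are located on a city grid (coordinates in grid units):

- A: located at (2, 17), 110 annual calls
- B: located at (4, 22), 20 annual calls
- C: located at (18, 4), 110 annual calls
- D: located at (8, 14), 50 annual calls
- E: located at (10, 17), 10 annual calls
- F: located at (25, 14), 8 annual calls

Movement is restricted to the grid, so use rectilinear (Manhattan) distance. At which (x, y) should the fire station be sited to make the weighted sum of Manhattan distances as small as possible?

Manhattan distance separates: Σwᵢ(|x−xᵢ|+|y−yᵢ|) = Σwᵢ|x−xᵢ| + Σwᵢ|y−yᵢ|, so x and y are optimised independently as 1-D weighted medians.
Total weight W = 308; half = 154.
x-coordinate, sorted with cumulative weight:
  x=2 (A, w=110) cum 110
  x=4 (B, w=20) cum 130
  x=8 (D, w=50) cum 180  ← median
  x=10 (E, w=10) cum 190
  x=18 (C, w=110) cum 300
  x=25 (F, w=8) cum 308
⇒ x* = 8
y-coordinate, sorted with cumulative weight:
  y=4 (C, w=110) cum 110
  y=14 (D, w=50) cum 160  ← median
  y=14 (F, w=8) cum 168
  y=17 (A, w=110) cum 278
  y=17 (E, w=10) cum 288
  y=22 (B, w=20) cum 308
⇒ y* = 14

(8, 14)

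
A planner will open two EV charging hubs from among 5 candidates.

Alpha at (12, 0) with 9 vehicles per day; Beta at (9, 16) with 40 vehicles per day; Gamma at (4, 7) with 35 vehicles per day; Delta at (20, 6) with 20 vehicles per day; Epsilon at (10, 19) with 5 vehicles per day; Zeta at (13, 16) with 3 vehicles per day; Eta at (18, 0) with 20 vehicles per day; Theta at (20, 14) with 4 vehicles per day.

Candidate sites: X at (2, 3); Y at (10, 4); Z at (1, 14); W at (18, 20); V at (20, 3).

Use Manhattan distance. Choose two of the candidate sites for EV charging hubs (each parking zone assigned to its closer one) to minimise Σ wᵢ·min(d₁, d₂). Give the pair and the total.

{Z, V}, total 1165

Evaluate every pair (each demand assigned to the nearer of the two):
  {Z, V}: total = 1165
  {Y, V}: total = 1213
  {Y, Z}: total = 1437
  {X, Y}: total = 1464
  {Y, W}: total = 1473
  {X, V}: total = 1493
  {W, V}: total = 1583
  {X, W}: total = 1651
  {X, Z}: total = 1715
  {Z, W}: total = 1799
Best pair: {Z, V} with total 1165.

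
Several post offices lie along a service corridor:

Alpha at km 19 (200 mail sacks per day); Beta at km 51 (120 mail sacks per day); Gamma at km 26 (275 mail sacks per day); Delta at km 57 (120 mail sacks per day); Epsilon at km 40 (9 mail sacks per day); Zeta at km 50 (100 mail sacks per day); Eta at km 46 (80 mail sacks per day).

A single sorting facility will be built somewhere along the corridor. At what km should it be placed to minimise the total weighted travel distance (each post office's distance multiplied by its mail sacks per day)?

x = 26

For a sum of weighted absolute distances on a line, the optimum is the weighted median (not the mean). Total weight W = 904; half-weight = 452.
Sort by position and accumulate weight:
  km 19 (Alpha, w=200) → cum 200
  km 26 (Gamma, w=275) → cum 475  ≥ 452 → median here
  km 40 (Epsilon, w=9) → cum 484
  km 46 (Eta, w=80) → cum 564
  km 50 (Zeta, w=100) → cum 664
  km 51 (Beta, w=120) → cum 784
  km 57 (Delta, w=120) → cum 904
Optimal location: km 26.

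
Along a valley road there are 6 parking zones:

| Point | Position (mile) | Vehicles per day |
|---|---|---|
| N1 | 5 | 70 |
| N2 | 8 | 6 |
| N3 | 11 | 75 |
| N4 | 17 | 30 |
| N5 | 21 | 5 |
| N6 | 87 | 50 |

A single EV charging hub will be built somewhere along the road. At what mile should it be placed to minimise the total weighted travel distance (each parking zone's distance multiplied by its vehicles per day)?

For a sum of weighted absolute distances on a line, the optimum is the weighted median (not the mean). Total weight W = 236; half-weight = 118.
Sort by position and accumulate weight:
  mile 5 (N1, w=70) → cum 70
  mile 8 (N2, w=6) → cum 76
  mile 11 (N3, w=75) → cum 151  ≥ 118 → median here
  mile 17 (N4, w=30) → cum 181
  mile 21 (N5, w=5) → cum 186
  mile 87 (N6, w=50) → cum 236
Optimal location: mile 11.

x = 11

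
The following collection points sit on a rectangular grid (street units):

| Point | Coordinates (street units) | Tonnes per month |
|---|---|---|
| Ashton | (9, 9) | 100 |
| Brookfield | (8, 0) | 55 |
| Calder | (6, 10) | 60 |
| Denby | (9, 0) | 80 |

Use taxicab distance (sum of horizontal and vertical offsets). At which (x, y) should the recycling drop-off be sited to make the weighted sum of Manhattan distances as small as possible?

(9, 9)

Manhattan distance separates: Σwᵢ(|x−xᵢ|+|y−yᵢ|) = Σwᵢ|x−xᵢ| + Σwᵢ|y−yᵢ|, so x and y are optimised independently as 1-D weighted medians.
Total weight W = 295; half = 147.5.
x-coordinate, sorted with cumulative weight:
  x=6 (Calder, w=60) cum 60
  x=8 (Brookfield, w=55) cum 115
  x=9 (Ashton, w=100) cum 215  ← median
  x=9 (Denby, w=80) cum 295
⇒ x* = 9
y-coordinate, sorted with cumulative weight:
  y=0 (Brookfield, w=55) cum 55
  y=0 (Denby, w=80) cum 135
  y=9 (Ashton, w=100) cum 235  ← median
  y=10 (Calder, w=60) cum 295
⇒ y* = 9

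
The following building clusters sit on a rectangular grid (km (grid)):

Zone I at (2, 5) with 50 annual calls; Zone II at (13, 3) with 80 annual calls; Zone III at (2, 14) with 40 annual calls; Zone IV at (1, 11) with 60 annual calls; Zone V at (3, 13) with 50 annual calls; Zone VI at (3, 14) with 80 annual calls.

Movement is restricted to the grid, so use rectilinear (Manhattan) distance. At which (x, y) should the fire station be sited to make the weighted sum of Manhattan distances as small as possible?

Manhattan distance separates: Σwᵢ(|x−xᵢ|+|y−yᵢ|) = Σwᵢ|x−xᵢ| + Σwᵢ|y−yᵢ|, so x and y are optimised independently as 1-D weighted medians.
Total weight W = 360; half = 180.
x-coordinate, sorted with cumulative weight:
  x=1 (Zone IV, w=60) cum 60
  x=2 (Zone I, w=50) cum 110
  x=2 (Zone III, w=40) cum 150
  x=3 (Zone V, w=50) cum 200  ← median
  x=3 (Zone VI, w=80) cum 280
  x=13 (Zone II, w=80) cum 360
⇒ x* = 3
y-coordinate, sorted with cumulative weight:
  y=3 (Zone II, w=80) cum 80
  y=5 (Zone I, w=50) cum 130
  y=11 (Zone IV, w=60) cum 190  ← median
  y=13 (Zone V, w=50) cum 240
  y=14 (Zone III, w=40) cum 280
  y=14 (Zone VI, w=80) cum 360
⇒ y* = 11

(3, 11)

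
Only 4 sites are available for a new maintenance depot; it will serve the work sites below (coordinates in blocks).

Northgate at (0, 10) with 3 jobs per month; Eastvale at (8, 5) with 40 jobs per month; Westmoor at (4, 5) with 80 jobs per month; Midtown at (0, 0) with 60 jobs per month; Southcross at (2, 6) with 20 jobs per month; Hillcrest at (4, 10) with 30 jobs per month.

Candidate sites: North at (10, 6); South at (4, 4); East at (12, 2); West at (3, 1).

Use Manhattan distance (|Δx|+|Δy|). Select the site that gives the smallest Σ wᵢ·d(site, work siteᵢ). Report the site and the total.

South, total 1050 blocks

Total weighted distance at each candidate:
  North (10, 6): total = 2142
  South (4, 4): total = 1050
  East (12, 2): total = 2820
  West (3, 1): total = 1456
Minimum is at South with total 1050 blocks.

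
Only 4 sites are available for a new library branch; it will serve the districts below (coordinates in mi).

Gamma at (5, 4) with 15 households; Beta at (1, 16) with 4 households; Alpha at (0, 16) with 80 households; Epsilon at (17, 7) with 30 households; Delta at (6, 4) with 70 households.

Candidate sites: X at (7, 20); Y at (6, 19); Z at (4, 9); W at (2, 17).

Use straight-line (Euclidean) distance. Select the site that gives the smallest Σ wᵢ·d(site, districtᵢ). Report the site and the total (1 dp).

Total weighted distance at each candidate:
  X (7, 20): total = 2529.9
  Y (6, 19): total = 2323.8
  Z (4, 9): total = 1523.5
  W (2, 17): total = 1877.6
Minimum is at Z with total 1523.5 mi.

Z, total 1523.5 mi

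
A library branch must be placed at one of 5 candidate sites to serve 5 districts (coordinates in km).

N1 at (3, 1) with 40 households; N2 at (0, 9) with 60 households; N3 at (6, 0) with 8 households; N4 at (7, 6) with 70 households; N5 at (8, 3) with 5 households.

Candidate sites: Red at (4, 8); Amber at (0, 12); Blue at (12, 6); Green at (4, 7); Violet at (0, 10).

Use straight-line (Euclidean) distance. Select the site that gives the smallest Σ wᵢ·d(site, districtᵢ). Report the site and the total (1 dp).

Green, total 819.5 km

Total weighted distance at each candidate:
  Red (4, 8): total = 880.6
  Amber (0, 12): total = 1449.0
  Blue (12, 6): total = 1596.9
  Green (4, 7): total = 819.5
  Violet (0, 10): total = 1150.3
Minimum is at Green with total 819.5 km.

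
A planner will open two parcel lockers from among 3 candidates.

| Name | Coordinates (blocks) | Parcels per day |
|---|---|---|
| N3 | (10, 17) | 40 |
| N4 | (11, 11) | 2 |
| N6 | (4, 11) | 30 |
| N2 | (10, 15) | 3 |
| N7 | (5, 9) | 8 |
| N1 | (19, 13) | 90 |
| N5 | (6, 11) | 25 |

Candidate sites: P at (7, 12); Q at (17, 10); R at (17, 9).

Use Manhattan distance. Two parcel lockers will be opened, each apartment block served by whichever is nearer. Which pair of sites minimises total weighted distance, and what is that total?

{P, Q}, total 1008

Evaluate every pair (each demand assigned to the nearer of the two):
  {P, Q}: total = 1008
  {P, R}: total = 1098
  {Q, R}: total = 1876
Best pair: {P, Q} with total 1008.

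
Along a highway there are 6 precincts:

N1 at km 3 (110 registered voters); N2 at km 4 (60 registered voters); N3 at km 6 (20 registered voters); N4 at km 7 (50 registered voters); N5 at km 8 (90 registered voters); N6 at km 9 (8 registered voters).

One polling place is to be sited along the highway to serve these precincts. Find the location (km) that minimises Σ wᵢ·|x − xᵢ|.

For a sum of weighted absolute distances on a line, the optimum is the weighted median (not the mean). Total weight W = 338; half-weight = 169.
Sort by position and accumulate weight:
  km 3 (N1, w=110) → cum 110
  km 4 (N2, w=60) → cum 170  ≥ 169 → median here
  km 6 (N3, w=20) → cum 190
  km 7 (N4, w=50) → cum 240
  km 8 (N5, w=90) → cum 330
  km 9 (N6, w=8) → cum 338
Optimal location: km 4.

x = 4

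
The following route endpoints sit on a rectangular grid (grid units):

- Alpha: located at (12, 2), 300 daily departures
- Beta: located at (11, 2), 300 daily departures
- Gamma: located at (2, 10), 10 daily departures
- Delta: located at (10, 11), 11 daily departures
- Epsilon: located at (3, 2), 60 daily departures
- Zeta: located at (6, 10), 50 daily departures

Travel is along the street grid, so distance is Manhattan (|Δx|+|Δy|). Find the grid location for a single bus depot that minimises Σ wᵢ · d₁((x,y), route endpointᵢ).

(11, 2)

Manhattan distance separates: Σwᵢ(|x−xᵢ|+|y−yᵢ|) = Σwᵢ|x−xᵢ| + Σwᵢ|y−yᵢ|, so x and y are optimised independently as 1-D weighted medians.
Total weight W = 731; half = 365.5.
x-coordinate, sorted with cumulative weight:
  x=2 (Gamma, w=10) cum 10
  x=3 (Epsilon, w=60) cum 70
  x=6 (Zeta, w=50) cum 120
  x=10 (Delta, w=11) cum 131
  x=11 (Beta, w=300) cum 431  ← median
  x=12 (Alpha, w=300) cum 731
⇒ x* = 11
y-coordinate, sorted with cumulative weight:
  y=2 (Alpha, w=300) cum 300
  y=2 (Beta, w=300) cum 600  ← median
  y=2 (Epsilon, w=60) cum 660
  y=10 (Gamma, w=10) cum 670
  y=10 (Zeta, w=50) cum 720
  y=11 (Delta, w=11) cum 731
⇒ y* = 2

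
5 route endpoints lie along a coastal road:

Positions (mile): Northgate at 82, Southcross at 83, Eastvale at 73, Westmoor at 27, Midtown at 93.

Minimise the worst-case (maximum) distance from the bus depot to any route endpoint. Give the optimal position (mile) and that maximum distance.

The 1-center on a line is the midpoint of the two extreme points: leftmost at 27, rightmost at 93.
Optimal location = (27 + 93)/2 = 60; maximum distance = (93 − 27)/2 = 33.

location 60, max distance 33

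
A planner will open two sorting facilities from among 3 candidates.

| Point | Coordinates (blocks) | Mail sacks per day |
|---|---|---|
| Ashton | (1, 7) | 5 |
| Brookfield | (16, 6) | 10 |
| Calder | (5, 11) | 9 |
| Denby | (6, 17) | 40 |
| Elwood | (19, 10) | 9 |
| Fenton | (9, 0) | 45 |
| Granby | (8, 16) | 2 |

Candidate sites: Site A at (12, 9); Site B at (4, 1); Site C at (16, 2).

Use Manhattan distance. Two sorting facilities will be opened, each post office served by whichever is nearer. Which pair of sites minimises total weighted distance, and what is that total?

Evaluate every pair (each demand assigned to the nearer of the two):
  {Site A, Site B}: total = 1120
  {Site A, Site C}: total = 1245
  {Site B, Site C}: total = 1311
Best pair: {Site A, Site B} with total 1120.

{Site A, Site B}, total 1120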